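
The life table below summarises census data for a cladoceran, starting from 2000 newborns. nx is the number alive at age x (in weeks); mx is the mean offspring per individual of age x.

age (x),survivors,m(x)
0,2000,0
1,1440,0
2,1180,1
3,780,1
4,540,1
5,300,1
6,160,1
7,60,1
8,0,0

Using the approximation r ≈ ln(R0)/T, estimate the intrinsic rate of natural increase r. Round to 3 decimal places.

lx = nx/n0 = nx/2000: 1, 0.72, 0.59, 0.39, 0.27, 0.15, 0.08, 0.03, 0
R0 = Σ lx·mx = 0 + 0 + 0.59 + 0.39 + 0.27 + 0.15 + 0.08 + 0.03 + 0 = 1.51
Σ x·lx·mx = 4.87; T = 4.87/1.51 = 3.22517…
r ≈ ln(R0)/T = ln(1.51)/3.22517… = 0.12778… → 0.128

0.128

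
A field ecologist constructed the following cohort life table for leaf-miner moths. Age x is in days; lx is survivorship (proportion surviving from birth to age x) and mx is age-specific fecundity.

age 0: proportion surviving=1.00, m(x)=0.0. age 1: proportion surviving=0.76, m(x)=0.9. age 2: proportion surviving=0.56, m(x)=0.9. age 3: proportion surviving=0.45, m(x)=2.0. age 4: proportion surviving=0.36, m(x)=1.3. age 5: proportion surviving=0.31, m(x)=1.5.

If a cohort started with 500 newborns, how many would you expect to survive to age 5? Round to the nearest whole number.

155

Expected survivors = N0 · l_5 = 500 × 0.31 = 155 → 155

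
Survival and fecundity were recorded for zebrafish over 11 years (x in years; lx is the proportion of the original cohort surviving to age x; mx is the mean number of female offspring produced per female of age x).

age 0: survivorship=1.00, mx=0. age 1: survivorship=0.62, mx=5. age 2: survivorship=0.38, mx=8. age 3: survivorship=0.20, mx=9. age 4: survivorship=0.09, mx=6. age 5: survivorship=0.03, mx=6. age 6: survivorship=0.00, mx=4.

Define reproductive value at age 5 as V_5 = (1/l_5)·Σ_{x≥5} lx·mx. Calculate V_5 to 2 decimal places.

6.00

lx·mx for x ≥ 5: 0.18, 0 → sum = 0.18
V_5 = 0.18 / l_5 = 0.18 / 0.03 = 6 → 6.00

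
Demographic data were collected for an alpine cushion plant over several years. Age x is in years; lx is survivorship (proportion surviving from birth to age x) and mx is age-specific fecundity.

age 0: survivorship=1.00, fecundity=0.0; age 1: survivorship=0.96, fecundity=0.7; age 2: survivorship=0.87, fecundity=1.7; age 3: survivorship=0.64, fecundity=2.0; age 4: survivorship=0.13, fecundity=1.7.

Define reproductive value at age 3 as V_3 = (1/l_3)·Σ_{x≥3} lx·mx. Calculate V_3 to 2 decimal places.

2.35

lx·mx for x ≥ 3: 1.28, 0.221 → sum = 1.501
V_3 = 1.501 / l_3 = 1.501 / 0.64 = 2.345313… → 2.35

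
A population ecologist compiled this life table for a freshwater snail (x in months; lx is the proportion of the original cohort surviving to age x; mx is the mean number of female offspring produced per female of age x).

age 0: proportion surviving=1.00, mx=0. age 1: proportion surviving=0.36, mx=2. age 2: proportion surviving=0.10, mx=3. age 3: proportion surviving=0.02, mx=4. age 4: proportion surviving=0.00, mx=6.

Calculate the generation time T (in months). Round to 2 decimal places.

lx·mx: 0, 0.72, 0.3, 0.08, 0 → R0 = 1.1
x·lx·mx: 0, 0.72, 0.6, 0.24, 0 → Σ = 1.56
T = 1.56 / 1.1 = 1.418182… → 1.42

1.42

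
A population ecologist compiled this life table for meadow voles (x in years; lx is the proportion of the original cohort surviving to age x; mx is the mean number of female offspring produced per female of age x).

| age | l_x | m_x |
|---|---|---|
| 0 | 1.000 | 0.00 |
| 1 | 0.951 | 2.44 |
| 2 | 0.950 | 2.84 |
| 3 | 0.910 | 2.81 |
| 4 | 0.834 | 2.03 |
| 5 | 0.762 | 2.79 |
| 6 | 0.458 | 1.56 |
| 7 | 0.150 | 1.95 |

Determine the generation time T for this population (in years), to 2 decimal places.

lx·mx: 0, 2.32044, 2.698, 2.5571, 1.69302, 2.12598, 0.71448, 0.2925 → R0 = 12.40152
x·lx·mx: 0, 2.32044, 5.396, 7.6713, 6.77208, 10.6299, 4.28688, 2.0475 → Σ = 39.1241
T = 39.1241 / 12.40152 = 3.154783… → 3.15

3.15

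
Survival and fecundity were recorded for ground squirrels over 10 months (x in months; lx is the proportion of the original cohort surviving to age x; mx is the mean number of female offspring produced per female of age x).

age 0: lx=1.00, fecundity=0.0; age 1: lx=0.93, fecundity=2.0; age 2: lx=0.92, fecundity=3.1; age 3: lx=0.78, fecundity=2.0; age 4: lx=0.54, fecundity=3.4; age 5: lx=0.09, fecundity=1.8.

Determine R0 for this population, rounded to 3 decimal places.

lx·mx by age: 0, 1.86, 2.852, 1.56, 1.836, 0.162
R0 = Σ lx·mx = 8.27 → 8.270

8.270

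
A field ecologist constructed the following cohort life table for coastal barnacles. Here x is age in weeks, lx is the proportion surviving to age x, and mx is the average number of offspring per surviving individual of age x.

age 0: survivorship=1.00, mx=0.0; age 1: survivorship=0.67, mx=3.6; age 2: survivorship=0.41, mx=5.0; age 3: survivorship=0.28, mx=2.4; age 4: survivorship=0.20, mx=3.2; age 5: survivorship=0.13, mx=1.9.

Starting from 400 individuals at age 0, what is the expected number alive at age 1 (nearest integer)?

268

Expected survivors = N0 · l_1 = 400 × 0.67 = 268 → 268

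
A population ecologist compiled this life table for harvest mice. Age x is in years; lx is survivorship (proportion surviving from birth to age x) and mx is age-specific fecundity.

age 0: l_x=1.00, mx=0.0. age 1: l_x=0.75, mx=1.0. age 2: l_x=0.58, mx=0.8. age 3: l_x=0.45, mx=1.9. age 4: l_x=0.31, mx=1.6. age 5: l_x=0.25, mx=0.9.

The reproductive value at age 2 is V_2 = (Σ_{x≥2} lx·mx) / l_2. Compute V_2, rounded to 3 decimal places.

lx·mx for x ≥ 2: 0.464, 0.855, 0.496, 0.225 → sum = 2.04
V_2 = 2.04 / l_2 = 2.04 / 0.58 = 3.517241… → 3.517

3.517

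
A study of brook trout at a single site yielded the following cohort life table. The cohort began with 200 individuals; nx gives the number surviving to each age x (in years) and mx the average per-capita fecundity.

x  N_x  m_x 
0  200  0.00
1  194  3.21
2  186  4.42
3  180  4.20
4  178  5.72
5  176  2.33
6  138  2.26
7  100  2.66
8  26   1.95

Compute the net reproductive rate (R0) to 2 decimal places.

21.29

lx = nx/n0 = nx/200: 1, 0.97, 0.93, 0.9, 0.89, 0.88, 0.69, 0.5, 0.13
lx·mx by age: 0, 3.1137, 4.1106, 3.78, 5.0908, 2.0504, 1.5594, 1.33, 0.2535
R0 = Σ lx·mx = 21.2884 → 21.29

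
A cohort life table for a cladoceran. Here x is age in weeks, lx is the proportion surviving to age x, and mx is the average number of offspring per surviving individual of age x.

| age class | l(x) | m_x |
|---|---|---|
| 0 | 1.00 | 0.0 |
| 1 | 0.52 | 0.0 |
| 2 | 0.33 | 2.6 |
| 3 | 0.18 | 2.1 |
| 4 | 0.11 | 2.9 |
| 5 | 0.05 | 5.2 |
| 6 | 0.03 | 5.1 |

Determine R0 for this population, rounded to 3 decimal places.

1.968

lx·mx by age: 0, 0, 0.858, 0.378, 0.319, 0.26, 0.153
R0 = Σ lx·mx = 1.968 → 1.968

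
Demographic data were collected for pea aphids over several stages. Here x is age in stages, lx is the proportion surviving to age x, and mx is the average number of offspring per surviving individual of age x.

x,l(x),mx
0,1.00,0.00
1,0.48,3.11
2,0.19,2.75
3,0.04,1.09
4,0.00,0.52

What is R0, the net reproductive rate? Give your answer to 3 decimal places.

lx·mx by age: 0, 1.4928, 0.5225, 0.0436, 0
R0 = Σ lx·mx = 2.0589 → 2.059

2.059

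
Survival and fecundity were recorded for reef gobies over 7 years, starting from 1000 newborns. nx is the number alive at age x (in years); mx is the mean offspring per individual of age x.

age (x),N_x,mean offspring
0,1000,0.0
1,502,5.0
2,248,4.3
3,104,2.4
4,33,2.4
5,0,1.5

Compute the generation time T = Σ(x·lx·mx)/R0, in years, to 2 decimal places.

lx = nx/n0 = nx/1000: 1, 0.502, 0.248, 0.104, 0.033, 0
lx·mx: 0, 2.51, 1.0664, 0.2496, 0.0792, 0 → R0 = 3.9052
x·lx·mx: 0, 2.51, 2.1328, 0.7488, 0.3168, 0 → Σ = 5.7084
T = 5.7084 / 3.9052 = 1.461743… → 1.46

1.46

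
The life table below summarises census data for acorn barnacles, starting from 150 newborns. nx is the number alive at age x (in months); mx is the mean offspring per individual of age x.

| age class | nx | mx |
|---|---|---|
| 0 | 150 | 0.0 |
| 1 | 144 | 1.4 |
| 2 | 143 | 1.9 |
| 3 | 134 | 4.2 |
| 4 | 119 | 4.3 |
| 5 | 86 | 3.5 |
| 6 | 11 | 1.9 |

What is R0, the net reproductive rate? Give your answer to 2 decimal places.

12.46

lx = nx/n0 = nx/150: 1, 0.96, 0.95333…, 0.89333…, 0.79333…, 0.57333…, 0.07333…
lx·mx by age: 0, 1.344, 1.811333…, 3.752…, 3.411333…, 2.006667…, 0.139333…
R0 = Σ lx·mx = 12.464667… → 12.46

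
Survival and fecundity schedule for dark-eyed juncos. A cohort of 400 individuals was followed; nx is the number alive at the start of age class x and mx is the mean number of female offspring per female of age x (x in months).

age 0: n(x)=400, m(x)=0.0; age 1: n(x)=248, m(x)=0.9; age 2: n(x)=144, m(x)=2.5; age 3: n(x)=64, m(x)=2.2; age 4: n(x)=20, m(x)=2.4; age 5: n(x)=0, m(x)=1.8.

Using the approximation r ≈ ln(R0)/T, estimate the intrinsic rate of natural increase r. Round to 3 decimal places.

lx = nx/n0 = nx/400: 1, 0.62, 0.36, 0.16, 0.05, 0
R0 = Σ lx·mx = 0 + 0.558 + 0.9 + 0.352 + 0.12 + 0 = 1.93
Σ x·lx·mx = 3.894; T = 3.894/1.93 = 2.01762…
r ≈ ln(R0)/T = ln(1.93)/2.01762… = 0.32589… → 0.326

0.326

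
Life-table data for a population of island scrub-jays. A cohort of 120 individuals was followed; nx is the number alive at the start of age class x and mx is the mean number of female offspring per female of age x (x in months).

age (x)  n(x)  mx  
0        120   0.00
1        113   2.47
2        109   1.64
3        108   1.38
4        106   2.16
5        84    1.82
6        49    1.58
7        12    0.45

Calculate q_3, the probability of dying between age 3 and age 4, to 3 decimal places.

0.019

lx = nx/n0 = nx/120: 1, 0.94167…, 0.90833…, 0.9, 0.88333…, 0.7, 0.40833…, 0.1
q_3 = (l_3 − l_4) / l_3 = (0.9 − 0.883333…) / 0.9
     = 0.016667… / 0.9 = 0.018519… → 0.019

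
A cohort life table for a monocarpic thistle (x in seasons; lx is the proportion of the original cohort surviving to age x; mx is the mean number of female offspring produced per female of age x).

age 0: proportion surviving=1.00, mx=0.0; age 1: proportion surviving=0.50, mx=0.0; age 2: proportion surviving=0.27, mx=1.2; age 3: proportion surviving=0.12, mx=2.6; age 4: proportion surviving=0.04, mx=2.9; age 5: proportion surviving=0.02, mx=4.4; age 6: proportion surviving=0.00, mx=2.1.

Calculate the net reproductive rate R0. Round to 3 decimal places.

lx·mx by age: 0, 0, 0.324, 0.312, 0.116, 0.088, 0
R0 = Σ lx·mx = 0.84 → 0.840

0.840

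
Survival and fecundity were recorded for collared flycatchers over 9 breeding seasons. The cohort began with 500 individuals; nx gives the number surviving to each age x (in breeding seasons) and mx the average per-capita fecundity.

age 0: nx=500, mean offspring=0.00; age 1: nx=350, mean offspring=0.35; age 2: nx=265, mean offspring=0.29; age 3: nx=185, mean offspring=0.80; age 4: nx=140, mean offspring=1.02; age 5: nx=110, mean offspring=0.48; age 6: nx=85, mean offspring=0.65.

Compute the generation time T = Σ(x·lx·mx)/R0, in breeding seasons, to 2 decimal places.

3.15

lx = nx/n0 = nx/500: 1, 0.7, 0.53, 0.37, 0.28, 0.22, 0.17
lx·mx: 0, 0.245, 0.1537, 0.296, 0.2856, 0.1056, 0.1105 → R0 = 1.1964
x·lx·mx: 0, 0.245, 0.3074, 0.888, 1.1424, 0.528, 0.663 → Σ = 3.7738
T = 3.7738 / 1.1964 = 3.154296… → 3.15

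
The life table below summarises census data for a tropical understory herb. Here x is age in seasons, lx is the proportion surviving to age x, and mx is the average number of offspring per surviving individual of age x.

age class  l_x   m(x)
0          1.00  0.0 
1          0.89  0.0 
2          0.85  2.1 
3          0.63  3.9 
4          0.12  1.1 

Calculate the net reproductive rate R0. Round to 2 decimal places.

4.37

lx·mx by age: 0, 0, 1.785, 2.457, 0.132
R0 = Σ lx·mx = 4.374 → 4.37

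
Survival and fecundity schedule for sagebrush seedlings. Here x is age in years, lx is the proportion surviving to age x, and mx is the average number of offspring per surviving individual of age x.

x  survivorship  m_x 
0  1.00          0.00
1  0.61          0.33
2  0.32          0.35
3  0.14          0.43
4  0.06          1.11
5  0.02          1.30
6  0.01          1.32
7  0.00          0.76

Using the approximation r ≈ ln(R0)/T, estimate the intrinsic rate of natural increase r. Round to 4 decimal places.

R0 = Σ lx·mx = 0 + 0.2013 + 0.112 + 0.0602 + 0.0666 + 0.026 + 0.0132 + 0 = 0.4793
Σ x·lx·mx = 1.0815; T = 1.0815/0.4793 = 2.25642…
r ≈ ln(R0)/T = ln(0.4793)/2.25642… = -0.325928… → -0.3259

-0.3259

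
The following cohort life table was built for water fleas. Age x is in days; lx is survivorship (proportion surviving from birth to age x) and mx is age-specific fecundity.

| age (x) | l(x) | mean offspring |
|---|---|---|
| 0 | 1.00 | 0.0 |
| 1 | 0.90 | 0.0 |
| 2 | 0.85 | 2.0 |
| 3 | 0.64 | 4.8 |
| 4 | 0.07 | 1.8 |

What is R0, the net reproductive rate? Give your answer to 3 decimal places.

4.898

lx·mx by age: 0, 0, 1.7, 3.072, 0.126
R0 = Σ lx·mx = 4.898 → 4.898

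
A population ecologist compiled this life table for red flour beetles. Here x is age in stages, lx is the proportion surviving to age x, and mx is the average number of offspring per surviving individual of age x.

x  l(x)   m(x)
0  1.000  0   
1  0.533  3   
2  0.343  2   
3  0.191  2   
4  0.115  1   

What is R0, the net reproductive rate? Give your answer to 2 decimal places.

2.78

lx·mx by age: 0, 1.599, 0.686, 0.382, 0.115
R0 = Σ lx·mx = 2.782 → 2.78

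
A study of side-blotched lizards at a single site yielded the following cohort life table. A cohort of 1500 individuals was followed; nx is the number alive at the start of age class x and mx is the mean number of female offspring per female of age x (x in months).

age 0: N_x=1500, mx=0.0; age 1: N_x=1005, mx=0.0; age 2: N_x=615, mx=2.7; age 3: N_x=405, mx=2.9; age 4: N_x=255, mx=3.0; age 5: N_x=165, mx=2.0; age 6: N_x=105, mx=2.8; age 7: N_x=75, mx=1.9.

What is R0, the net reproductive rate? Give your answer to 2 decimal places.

lx = nx/n0 = nx/1500: 1, 0.67, 0.41, 0.27, 0.17, 0.11, 0.07, 0.05
lx·mx by age: 0, 0, 1.107, 0.783, 0.51, 0.22, 0.196, 0.095
R0 = Σ lx·mx = 2.911 → 2.91

2.91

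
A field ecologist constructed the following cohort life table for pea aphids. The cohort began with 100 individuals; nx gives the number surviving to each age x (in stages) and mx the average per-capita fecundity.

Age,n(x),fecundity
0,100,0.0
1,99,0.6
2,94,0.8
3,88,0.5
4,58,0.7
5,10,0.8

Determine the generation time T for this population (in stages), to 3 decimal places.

2.395

lx = nx/n0 = nx/100: 1, 0.99, 0.94, 0.88, 0.58, 0.1
lx·mx: 0, 0.594, 0.752, 0.44, 0.406, 0.08 → R0 = 2.272
x·lx·mx: 0, 0.594, 1.504, 1.32, 1.624, 0.4 → Σ = 5.442
T = 5.442 / 2.272 = 2.395246… → 2.395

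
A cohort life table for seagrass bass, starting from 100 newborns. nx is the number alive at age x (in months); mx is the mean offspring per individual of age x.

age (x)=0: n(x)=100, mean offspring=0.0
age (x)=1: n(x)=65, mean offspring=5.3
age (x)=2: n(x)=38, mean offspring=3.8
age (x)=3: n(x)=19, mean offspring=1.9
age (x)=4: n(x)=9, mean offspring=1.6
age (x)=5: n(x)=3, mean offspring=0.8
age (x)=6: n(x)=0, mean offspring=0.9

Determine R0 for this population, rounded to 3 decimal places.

5.418

lx = nx/n0 = nx/100: 1, 0.65, 0.38, 0.19, 0.09, 0.03, 0
lx·mx by age: 0, 3.445, 1.444, 0.361, 0.144, 0.024, 0
R0 = Σ lx·mx = 5.418 → 5.418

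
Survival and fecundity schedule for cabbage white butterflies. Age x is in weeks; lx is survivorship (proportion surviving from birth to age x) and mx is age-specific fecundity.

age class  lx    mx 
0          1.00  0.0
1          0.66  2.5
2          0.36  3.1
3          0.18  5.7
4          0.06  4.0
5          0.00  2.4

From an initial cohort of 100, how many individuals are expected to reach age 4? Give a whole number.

Expected survivors = N0 · l_4 = 100 × 0.06 = 6 → 6

6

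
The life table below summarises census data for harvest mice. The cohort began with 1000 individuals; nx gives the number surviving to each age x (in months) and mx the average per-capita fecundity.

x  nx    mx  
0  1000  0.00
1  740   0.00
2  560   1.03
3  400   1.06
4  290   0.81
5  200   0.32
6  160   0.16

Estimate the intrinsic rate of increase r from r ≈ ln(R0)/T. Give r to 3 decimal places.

lx = nx/n0 = nx/1000: 1, 0.74, 0.56, 0.4, 0.29, 0.2, 0.16
R0 = Σ lx·mx = 0 + 0 + 0.5768 + 0.424 + 0.2349 + 0.064 + 0.0256 = 1.3253
Σ x·lx·mx = 3.8388; T = 3.8388/1.3253 = 2.89655…
r ≈ ln(R0)/T = ln(1.3253)/2.89655… = 0.09723… → 0.097

0.097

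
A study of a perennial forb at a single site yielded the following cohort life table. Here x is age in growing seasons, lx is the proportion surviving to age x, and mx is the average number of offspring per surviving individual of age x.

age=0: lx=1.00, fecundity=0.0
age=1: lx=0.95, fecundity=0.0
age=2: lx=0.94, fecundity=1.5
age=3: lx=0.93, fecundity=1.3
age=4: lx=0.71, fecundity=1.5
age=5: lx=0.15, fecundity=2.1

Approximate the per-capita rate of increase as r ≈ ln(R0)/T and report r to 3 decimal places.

0.451

R0 = Σ lx·mx = 0 + 0 + 1.41 + 1.209 + 1.065 + 0.315 = 3.999
Σ x·lx·mx = 12.282; T = 12.282/3.999 = 3.07127…
r ≈ ln(R0)/T = ln(3.999)/3.07127… = 0.45129… → 0.451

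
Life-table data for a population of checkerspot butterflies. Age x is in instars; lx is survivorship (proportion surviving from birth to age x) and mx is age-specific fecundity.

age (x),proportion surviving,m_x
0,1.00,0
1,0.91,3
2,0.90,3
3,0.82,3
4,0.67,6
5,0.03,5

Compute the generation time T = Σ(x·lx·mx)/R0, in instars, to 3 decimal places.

2.682

lx·mx: 0, 2.73, 2.7, 2.46, 4.02, 0.15 → R0 = 12.06
x·lx·mx: 0, 2.73, 5.4, 7.38, 16.08, 0.75 → Σ = 32.34
T = 32.34 / 12.06 = 2.681592… → 2.682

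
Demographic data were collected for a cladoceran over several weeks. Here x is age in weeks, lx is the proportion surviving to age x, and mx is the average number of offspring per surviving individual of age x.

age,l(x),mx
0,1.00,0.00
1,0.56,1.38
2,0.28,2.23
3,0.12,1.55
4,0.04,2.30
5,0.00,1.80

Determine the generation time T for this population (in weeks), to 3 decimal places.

lx·mx: 0, 0.7728, 0.6244, 0.186, 0.092, 0 → R0 = 1.6752
x·lx·mx: 0, 0.7728, 1.2488, 0.558, 0.368, 0 → Σ = 2.9476
T = 2.9476 / 1.6752 = 1.759551… → 1.760

1.760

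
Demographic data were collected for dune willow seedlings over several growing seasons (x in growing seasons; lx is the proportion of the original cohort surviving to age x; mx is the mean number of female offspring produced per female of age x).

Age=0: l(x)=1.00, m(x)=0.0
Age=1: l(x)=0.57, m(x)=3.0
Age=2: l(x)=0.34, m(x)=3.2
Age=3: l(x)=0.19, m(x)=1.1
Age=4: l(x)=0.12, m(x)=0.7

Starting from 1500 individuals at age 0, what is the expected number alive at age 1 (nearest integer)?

Expected survivors = N0 · l_1 = 1500 × 0.57 = 855 → 855

855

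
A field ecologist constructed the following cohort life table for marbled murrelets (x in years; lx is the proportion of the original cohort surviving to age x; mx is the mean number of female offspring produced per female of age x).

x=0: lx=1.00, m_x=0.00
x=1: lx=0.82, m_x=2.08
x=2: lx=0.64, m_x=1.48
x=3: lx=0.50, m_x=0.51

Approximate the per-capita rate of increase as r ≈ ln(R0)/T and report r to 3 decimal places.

0.711

R0 = Σ lx·mx = 0 + 1.7056 + 0.9472 + 0.255 = 2.9078
Σ x·lx·mx = 4.365; T = 4.365/2.9078 = 1.50113…
r ≈ ln(R0)/T = ln(2.9078)/1.50113… = 0.71106… → 0.711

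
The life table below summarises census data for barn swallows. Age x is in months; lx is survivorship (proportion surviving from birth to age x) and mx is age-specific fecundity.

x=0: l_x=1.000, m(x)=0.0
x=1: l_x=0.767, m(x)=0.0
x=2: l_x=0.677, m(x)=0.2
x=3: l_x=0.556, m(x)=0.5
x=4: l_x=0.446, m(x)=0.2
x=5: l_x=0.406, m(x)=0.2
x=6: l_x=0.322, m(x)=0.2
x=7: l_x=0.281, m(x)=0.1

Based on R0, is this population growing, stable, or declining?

R0 = Σ lx·mx = 0 + 0 + 0.1354 + 0.278 + 0.0892 + 0.0812 + 0.0644 + 0.0281 = 0.6763
R0 < 1, so the population is declining.

declining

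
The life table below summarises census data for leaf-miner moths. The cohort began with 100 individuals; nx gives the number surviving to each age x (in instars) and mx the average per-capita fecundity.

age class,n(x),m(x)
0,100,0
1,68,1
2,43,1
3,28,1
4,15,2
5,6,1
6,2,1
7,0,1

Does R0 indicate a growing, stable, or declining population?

growing

lx = nx/n0 = nx/100: 1, 0.68, 0.43, 0.28, 0.15, 0.06, 0.02, 0
R0 = Σ lx·mx = 0 + 0.68 + 0.43 + 0.28 + 0.3 + 0.06 + 0.02 + 0 = 1.77
R0 > 1, so the population is growing.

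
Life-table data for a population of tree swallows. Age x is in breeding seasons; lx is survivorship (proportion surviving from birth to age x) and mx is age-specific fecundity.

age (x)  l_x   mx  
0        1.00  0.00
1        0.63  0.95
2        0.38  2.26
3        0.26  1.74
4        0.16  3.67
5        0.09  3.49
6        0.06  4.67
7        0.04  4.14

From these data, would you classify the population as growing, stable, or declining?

growing

R0 = Σ lx·mx = 0 + 0.5985 + 0.8588 + 0.4524 + 0.5872 + 0.3141 + 0.2802 + 0.1656 = 3.2568
R0 > 1, so the population is growing.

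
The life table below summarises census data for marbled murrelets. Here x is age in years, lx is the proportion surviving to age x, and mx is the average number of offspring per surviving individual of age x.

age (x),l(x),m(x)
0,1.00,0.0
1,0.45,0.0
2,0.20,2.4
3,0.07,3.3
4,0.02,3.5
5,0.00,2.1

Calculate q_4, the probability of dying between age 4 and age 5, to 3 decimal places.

1.000

q_4 = (l_4 − l_5) / l_4 = (0.02 − 0) / 0.02
     = 0.02 / 0.02 = 1 → 1.000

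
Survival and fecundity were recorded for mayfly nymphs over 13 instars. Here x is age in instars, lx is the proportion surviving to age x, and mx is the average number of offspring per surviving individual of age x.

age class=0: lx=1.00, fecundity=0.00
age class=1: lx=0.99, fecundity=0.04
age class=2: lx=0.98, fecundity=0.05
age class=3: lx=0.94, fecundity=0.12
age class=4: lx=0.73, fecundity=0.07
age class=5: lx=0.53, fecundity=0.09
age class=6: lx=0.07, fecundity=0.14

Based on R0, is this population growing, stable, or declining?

declining

R0 = Σ lx·mx = 0 + 0.0396 + 0.049 + 0.1128 + 0.0511 + 0.0477 + 0.0098 = 0.31
R0 < 1, so the population is declining.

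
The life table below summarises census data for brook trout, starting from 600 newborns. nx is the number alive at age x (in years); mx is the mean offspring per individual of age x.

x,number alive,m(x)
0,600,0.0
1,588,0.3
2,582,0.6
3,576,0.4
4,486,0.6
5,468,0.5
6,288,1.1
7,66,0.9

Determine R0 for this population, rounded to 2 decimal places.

2.76

lx = nx/n0 = nx/600: 1, 0.98, 0.97, 0.96, 0.81, 0.78, 0.48, 0.11
lx·mx by age: 0, 0.294, 0.582, 0.384, 0.486, 0.39, 0.528, 0.099
R0 = Σ lx·mx = 2.763 → 2.76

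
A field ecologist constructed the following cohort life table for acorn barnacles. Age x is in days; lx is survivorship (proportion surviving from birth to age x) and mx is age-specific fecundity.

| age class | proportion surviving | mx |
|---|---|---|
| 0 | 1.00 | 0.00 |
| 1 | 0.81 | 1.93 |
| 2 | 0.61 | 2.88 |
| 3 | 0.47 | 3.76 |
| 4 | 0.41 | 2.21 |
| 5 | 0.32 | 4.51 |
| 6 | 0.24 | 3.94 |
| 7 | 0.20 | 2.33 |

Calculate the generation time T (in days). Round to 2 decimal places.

3.41

lx·mx: 0, 1.5633, 1.7568, 1.7672, 0.9061, 1.4432, 0.9456, 0.466 → R0 = 8.8482
x·lx·mx: 0, 1.5633, 3.5136, 5.3016, 3.6244, 7.216, 5.6736, 3.262 → Σ = 30.1545
T = 30.1545 / 8.8482 = 3.407981… → 3.41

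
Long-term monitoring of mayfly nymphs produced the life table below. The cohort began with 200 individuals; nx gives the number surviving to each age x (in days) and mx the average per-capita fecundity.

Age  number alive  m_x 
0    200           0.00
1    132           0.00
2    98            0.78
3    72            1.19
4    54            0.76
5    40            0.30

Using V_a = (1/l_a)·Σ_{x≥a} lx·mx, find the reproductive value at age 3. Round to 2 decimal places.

1.93

lx = nx/n0 = nx/200: 1, 0.66, 0.49, 0.36, 0.27, 0.2
lx·mx for x ≥ 3: 0.4284, 0.2052, 0.06 → sum = 0.6936
V_3 = 0.6936 / l_3 = 0.6936 / 0.36 = 1.926667… → 1.93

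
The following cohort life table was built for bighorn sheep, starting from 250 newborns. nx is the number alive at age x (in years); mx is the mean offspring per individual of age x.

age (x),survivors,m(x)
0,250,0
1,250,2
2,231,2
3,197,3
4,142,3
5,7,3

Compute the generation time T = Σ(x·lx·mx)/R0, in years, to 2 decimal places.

lx = nx/n0 = nx/250: 1, 1, 0.924, 0.788, 0.568, 0.028
lx·mx: 0, 2, 1.848, 2.364, 1.704, 0.084 → R0 = 8
x·lx·mx: 0, 2, 3.696, 7.092, 6.816, 0.42 → Σ = 20.024
T = 20.024 / 8 = 2.503 → 2.50

2.50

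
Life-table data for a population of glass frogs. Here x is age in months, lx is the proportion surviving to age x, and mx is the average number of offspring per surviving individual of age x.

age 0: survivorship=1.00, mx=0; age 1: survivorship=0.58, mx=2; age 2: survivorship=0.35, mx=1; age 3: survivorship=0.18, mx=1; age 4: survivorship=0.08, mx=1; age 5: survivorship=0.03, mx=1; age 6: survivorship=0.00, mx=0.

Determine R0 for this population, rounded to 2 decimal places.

lx·mx by age: 0, 1.16, 0.35, 0.18, 0.08, 0.03, 0
R0 = Σ lx·mx = 1.8 → 1.80

1.80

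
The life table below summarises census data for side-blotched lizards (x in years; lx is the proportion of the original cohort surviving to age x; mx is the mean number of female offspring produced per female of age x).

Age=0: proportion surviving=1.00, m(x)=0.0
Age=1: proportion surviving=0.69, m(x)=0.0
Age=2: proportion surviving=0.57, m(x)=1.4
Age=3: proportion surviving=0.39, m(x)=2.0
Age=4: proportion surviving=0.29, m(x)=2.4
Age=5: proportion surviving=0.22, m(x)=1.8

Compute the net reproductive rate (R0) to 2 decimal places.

lx·mx by age: 0, 0, 0.798, 0.78, 0.696, 0.396
R0 = Σ lx·mx = 2.67 → 2.67

2.67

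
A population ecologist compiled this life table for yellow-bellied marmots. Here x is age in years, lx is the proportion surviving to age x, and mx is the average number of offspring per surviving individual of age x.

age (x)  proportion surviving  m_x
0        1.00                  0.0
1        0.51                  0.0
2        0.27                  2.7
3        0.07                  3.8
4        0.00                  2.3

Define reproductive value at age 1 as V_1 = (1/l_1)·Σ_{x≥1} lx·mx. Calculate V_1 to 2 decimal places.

lx·mx for x ≥ 1: 0, 0.729, 0.266, 0 → sum = 0.995
V_1 = 0.995 / l_1 = 0.995 / 0.51 = 1.95098… → 1.95

1.95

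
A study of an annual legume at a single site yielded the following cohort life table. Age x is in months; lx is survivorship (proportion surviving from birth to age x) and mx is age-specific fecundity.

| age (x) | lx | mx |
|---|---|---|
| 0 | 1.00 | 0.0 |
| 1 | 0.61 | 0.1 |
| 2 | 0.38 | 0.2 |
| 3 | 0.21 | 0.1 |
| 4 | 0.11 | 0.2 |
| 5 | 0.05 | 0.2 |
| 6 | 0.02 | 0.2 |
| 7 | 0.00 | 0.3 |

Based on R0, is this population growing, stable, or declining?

declining

R0 = Σ lx·mx = 0 + 0.061 + 0.076 + 0.021 + 0.022 + 0.01 + 0.004 + 0 = 0.194
R0 < 1, so the population is declining.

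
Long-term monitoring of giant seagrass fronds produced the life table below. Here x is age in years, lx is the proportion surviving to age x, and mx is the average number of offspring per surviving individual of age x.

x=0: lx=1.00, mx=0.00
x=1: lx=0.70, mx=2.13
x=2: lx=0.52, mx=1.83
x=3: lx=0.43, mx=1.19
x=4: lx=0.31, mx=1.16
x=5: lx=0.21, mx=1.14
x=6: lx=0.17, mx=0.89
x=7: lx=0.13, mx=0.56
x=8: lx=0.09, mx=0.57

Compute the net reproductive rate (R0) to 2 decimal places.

3.83

lx·mx by age: 0, 1.491, 0.9516, 0.5117, 0.3596, 0.2394, 0.1513, 0.0728, 0.0513
R0 = Σ lx·mx = 3.8287 → 3.83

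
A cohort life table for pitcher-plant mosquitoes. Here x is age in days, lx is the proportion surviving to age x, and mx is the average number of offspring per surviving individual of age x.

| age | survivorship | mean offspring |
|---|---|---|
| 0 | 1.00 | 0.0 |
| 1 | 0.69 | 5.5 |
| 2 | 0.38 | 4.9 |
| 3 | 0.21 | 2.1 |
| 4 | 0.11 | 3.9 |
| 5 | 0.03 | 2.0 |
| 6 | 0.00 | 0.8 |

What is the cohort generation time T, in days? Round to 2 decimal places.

1.65

lx·mx: 0, 3.795, 1.862, 0.441, 0.429, 0.06, 0 → R0 = 6.587
x·lx·mx: 0, 3.795, 3.724, 1.323, 1.716, 0.3, 0 → Σ = 10.858
T = 10.858 / 6.587 = 1.648398… → 1.65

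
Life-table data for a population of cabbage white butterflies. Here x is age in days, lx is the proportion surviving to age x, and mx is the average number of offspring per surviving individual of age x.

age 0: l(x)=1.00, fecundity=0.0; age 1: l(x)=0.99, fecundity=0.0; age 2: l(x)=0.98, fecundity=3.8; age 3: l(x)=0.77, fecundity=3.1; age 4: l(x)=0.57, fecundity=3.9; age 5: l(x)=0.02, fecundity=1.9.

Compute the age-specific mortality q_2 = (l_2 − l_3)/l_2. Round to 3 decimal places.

0.214

q_2 = (l_2 − l_3) / l_2 = (0.98 − 0.77) / 0.98
     = 0.21 / 0.98 = 0.214286… → 0.214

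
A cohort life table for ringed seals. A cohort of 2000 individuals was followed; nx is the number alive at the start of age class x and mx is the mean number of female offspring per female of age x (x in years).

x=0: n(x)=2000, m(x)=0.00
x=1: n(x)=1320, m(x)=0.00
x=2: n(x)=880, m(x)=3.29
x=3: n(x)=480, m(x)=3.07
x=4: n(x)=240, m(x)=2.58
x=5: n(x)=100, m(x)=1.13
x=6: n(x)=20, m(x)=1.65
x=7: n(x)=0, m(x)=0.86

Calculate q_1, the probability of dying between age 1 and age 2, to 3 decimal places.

0.333

lx = nx/n0 = nx/2000: 1, 0.66, 0.44, 0.24, 0.12, 0.05, 0.01, 0
q_1 = (l_1 − l_2) / l_1 = (0.66 − 0.44) / 0.66
     = 0.22 / 0.66 = 0.333333… → 0.333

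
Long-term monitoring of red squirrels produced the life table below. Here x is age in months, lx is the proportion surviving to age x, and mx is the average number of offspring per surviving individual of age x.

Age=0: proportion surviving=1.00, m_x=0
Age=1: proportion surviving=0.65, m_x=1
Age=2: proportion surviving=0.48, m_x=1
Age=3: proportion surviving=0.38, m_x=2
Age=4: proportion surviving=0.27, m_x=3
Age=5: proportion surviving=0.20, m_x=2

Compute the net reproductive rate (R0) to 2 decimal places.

lx·mx by age: 0, 0.65, 0.48, 0.76, 0.81, 0.4
R0 = Σ lx·mx = 3.1 → 3.10

3.10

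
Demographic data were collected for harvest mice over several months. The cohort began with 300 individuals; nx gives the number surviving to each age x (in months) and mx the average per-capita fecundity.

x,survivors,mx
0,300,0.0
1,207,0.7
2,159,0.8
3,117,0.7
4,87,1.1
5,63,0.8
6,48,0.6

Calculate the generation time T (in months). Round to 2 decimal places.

2.75

lx = nx/n0 = nx/300: 1, 0.69, 0.53, 0.39, 0.29, 0.21, 0.16
lx·mx: 0, 0.483, 0.424, 0.273, 0.319, 0.168, 0.096 → R0 = 1.763
x·lx·mx: 0, 0.483, 0.848, 0.819, 1.276, 0.84, 0.576 → Σ = 4.842
T = 4.842 / 1.763 = 2.746455… → 2.75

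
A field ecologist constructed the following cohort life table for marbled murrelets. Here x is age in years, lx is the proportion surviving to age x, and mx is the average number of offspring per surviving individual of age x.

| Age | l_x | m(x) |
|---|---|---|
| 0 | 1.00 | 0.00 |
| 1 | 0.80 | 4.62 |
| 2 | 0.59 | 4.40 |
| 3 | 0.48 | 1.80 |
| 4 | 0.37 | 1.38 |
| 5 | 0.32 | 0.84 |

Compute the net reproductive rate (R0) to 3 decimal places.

7.935

lx·mx by age: 0, 3.696, 2.596, 0.864, 0.5106, 0.2688
R0 = Σ lx·mx = 7.9354 → 7.935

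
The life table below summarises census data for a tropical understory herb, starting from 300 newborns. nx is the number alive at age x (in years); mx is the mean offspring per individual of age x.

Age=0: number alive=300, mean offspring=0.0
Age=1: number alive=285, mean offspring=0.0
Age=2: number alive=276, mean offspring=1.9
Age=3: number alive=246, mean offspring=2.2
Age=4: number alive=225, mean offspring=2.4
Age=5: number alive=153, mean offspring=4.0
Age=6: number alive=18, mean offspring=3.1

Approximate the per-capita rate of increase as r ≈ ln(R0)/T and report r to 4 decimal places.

0.5596

lx = nx/n0 = nx/300: 1, 0.95, 0.92, 0.82, 0.75, 0.51, 0.06
R0 = Σ lx·mx = 0 + 0 + 1.748 + 1.804 + 1.8 + 2.04 + 0.186 = 7.578
Σ x·lx·mx = 27.424; T = 27.424/7.578 = 3.6189…
r ≈ ln(R0)/T = ln(7.578)/3.6189… = 0.559632… → 0.5596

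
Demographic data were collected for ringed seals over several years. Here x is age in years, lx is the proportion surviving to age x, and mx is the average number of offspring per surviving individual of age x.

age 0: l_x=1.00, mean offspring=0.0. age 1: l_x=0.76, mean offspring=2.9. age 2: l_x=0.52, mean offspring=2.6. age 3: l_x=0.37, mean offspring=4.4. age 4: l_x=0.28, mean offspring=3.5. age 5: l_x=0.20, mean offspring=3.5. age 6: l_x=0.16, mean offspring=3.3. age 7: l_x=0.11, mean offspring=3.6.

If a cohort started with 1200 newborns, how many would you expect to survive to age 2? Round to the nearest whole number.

624

Expected survivors = N0 · l_2 = 1200 × 0.52 = 624 → 624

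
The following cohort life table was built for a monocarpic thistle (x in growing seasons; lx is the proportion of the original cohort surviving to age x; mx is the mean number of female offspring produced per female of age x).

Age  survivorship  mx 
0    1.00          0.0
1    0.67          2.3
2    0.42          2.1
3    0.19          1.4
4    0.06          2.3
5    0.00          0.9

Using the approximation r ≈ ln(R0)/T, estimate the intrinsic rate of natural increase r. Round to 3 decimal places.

0.631

R0 = Σ lx·mx = 0 + 1.541 + 0.882 + 0.266 + 0.138 + 0 = 2.827
Σ x·lx·mx = 4.655; T = 4.655/2.827 = 1.64662…
r ≈ ln(R0)/T = ln(2.827)/1.64662… = 0.63112… → 0.631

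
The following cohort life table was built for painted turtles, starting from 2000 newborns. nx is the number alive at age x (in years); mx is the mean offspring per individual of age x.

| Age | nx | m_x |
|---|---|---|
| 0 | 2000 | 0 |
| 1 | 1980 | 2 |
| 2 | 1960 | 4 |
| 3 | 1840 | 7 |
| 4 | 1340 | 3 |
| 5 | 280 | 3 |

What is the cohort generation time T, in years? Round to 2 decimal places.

lx = nx/n0 = nx/2000: 1, 0.99, 0.98, 0.92, 0.67, 0.14
lx·mx: 0, 1.98, 3.92, 6.44, 2.01, 0.42 → R0 = 14.77
x·lx·mx: 0, 1.98, 7.84, 19.32, 8.04, 2.1 → Σ = 39.28
T = 39.28 / 14.77 = 2.659445… → 2.66

2.66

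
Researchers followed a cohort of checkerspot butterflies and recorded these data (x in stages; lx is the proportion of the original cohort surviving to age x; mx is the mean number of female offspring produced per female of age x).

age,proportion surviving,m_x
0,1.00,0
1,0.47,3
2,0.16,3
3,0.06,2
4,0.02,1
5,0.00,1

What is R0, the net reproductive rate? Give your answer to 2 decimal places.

lx·mx by age: 0, 1.41, 0.48, 0.12, 0.02, 0
R0 = Σ lx·mx = 2.03 → 2.03

2.03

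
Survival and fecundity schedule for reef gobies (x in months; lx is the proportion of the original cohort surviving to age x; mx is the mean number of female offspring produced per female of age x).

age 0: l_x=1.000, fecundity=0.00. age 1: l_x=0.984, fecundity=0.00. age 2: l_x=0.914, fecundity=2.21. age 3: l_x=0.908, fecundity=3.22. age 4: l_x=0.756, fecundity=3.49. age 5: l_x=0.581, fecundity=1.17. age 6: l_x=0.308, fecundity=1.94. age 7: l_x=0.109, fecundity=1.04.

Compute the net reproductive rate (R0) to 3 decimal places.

8.973

lx·mx by age: 0, 0, 2.01994, 2.92376, 2.63844, 0.67977, 0.59752, 0.11336
R0 = Σ lx·mx = 8.97279 → 8.973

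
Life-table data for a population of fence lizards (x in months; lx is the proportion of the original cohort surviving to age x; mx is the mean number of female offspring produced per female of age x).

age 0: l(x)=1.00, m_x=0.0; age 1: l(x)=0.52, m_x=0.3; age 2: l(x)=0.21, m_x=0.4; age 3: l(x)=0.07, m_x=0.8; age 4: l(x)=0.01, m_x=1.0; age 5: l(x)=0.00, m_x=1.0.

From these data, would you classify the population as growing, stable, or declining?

R0 = Σ lx·mx = 0 + 0.156 + 0.084 + 0.056 + 0.01 + 0 = 0.306
R0 < 1, so the population is declining.

declining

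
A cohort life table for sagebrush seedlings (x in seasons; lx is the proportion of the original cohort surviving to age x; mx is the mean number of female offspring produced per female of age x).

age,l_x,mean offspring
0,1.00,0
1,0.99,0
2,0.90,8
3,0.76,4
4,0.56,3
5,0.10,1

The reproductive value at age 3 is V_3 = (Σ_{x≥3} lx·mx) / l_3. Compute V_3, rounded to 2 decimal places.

6.34

lx·mx for x ≥ 3: 3.04, 1.68, 0.1 → sum = 4.82
V_3 = 4.82 / l_3 = 4.82 / 0.76 = 6.342105… → 6.34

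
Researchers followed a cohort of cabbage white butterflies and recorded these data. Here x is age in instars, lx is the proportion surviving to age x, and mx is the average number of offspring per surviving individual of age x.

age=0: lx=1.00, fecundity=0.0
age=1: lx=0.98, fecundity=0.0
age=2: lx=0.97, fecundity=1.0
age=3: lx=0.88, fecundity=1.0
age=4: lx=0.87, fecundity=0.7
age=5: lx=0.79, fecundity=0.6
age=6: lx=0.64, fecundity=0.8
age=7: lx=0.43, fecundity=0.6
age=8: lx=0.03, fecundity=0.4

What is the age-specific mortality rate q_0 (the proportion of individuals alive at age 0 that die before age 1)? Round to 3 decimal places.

q_0 = (l_0 − l_1) / l_0 = (1 − 0.98) / 1
     = 0.02 / 1 = 0.02 → 0.020

0.020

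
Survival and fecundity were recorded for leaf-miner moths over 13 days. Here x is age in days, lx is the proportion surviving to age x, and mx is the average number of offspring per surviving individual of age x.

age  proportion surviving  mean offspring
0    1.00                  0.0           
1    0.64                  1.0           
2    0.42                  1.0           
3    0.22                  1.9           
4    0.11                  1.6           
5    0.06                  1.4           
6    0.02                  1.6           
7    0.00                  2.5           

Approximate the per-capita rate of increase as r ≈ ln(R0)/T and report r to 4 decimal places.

0.2495

R0 = Σ lx·mx = 0 + 0.64 + 0.42 + 0.418 + 0.176 + 0.084 + 0.032 + 0 = 1.77
Σ x·lx·mx = 4.05; T = 4.05/1.77 = 2.28814…
r ≈ ln(R0)/T = ln(1.77)/2.28814… = 0.249539… → 0.2495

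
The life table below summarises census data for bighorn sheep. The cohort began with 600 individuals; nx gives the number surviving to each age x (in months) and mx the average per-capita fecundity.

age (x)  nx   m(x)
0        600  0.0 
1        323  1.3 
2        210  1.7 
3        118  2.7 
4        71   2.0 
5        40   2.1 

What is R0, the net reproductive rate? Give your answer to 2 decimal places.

2.20

lx = nx/n0 = nx/600: 1, 0.53833…, 0.35, 0.19667…, 0.11833…, 0.06667…
lx·mx by age: 0, 0.699833…, 0.595, 0.531…, 0.236667…, 0.14…
R0 = Σ lx·mx = 2.2025… → 2.20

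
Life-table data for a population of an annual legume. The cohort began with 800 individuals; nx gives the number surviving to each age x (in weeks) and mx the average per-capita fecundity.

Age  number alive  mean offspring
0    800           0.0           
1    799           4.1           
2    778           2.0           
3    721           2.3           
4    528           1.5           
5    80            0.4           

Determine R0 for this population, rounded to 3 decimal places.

9.143

lx = nx/n0 = nx/800: 1, 0.99875, 0.9725, 0.90125, 0.66, 0.1
lx·mx by age: 0, 4.094875, 1.945, 2.072875, 0.99, 0.04
R0 = Σ lx·mx = 9.14275 → 9.143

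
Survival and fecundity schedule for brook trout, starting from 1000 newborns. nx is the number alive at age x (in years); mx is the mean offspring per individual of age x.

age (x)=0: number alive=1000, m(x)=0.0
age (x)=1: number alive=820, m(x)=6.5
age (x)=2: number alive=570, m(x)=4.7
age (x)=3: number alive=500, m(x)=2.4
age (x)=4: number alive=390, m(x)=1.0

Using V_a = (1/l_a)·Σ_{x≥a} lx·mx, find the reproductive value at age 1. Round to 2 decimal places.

11.71

lx = nx/n0 = nx/1000: 1, 0.82, 0.57, 0.5, 0.39
lx·mx for x ≥ 1: 5.33, 2.679, 1.2, 0.39 → sum = 9.599
V_1 = 9.599 / l_1 = 9.599 / 0.82 = 11.706098… → 11.71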